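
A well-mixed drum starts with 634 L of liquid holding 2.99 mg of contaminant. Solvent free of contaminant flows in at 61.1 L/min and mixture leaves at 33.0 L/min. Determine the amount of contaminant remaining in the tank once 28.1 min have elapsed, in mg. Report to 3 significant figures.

1.16 mg

Let m(t) be the amount of contaminant. Volume: V(t) = V₀ + (Q_in − Q_out) t = 634 + 28.100 t; V(28.1) = 1423.6 L.
Species balance (pure solvent in): dm/dt = −Q_out · m/V(t).
dm/m = −Q_out dt/(V₀ + 28.100 t); integrating gives ln(m/m₀) = −(Q_out/(Q_in−Q_out)) ln(V/V₀).
m = m₀ (V₀/V)^(Q_out/(Q_in−Q_out)) = 2.99 × (634/1423.6)^(1.1744) = 1.1564 mg.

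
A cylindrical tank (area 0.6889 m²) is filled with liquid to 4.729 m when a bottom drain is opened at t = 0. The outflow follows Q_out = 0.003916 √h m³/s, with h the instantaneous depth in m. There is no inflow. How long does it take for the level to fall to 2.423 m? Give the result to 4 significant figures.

With no inflow, A dh/dt = −0.003916 √h.
Separate and integrate: 2(√h − √h₀) = −(0.003916/A) t.
t = 2A(√h₀ − √h)/0.003916 = 2·0.6889·(√4.729 − √2.423)/0.003916
  = 1.37780 × (2.17463 − 1.55660) / 0.003916 = 217.446 s.

217.4 s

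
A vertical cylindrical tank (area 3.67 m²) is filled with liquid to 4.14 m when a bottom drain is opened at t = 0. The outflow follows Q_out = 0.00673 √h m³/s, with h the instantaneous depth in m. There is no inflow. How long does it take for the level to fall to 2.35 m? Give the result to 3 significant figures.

547 s

Unsteady balance on liquid volume: A dh/dt = −0.00673 √h.
Separate and integrate: 2(√h − √h₀) = −(0.00673/A) t.
t = 2A(√h₀ − √h)/0.00673 = 2·3.67·(√4.14 − √2.35)/0.00673
  = 7.3400 × (2.0347 − 1.5330) / 0.00673 = 547.20 s.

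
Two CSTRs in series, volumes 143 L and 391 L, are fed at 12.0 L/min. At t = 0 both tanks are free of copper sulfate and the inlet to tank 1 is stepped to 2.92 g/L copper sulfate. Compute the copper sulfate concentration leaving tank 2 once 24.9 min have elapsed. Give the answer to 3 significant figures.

0.984 g/L

Time constants: τᵢ = Vᵢ/Q for each well-mixed tank.
τ₁ = 143/12.0 = 11.917 min; τ₂ = 391/12.0 = 32.583 min.
Tank 1: C₁ = C_in(1 − e^(−t/τ₁)). Tank 2 (τ₁ ≠ τ₂): C₂ = C_in[1 − (τ₁ e^(−t/τ₁) − τ₂ e^(−t/τ₂))/(τ₁ − τ₂)].
At t = 24.9: e^(−t/τ₁) = 0.12375, e^(−t/τ₂) = 0.46571.
C₂ = 2.92·[1 − (11.917·0.12375 − 32.583·0.46571)/(-20.667)] = 2.92·0.33711 = 0.98437 g/L.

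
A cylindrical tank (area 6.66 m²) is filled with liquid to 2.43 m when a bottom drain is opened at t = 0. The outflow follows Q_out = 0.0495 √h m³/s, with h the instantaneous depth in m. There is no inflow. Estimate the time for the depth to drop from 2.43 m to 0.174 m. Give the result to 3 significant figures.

Unsteady balance on liquid volume: A dh/dt = −0.0495 √h.
Separate and integrate: 2(√h − √h₀) = −(0.0495/A) t.
t = 2A(√h₀ − √h)/0.0495 = 2·6.66·(√2.43 − √0.174)/0.0495
  = 13.320 × (1.5588 − 0.41713) / 0.0495 = 307.22 s.

307 s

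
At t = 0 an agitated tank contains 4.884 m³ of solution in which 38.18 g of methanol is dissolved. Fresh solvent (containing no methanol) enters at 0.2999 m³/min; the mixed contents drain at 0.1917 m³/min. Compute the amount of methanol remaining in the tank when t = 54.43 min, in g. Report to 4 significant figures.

Total volume: dV/dt = Q_in − Q_out = 0.108200 m³/min, so V(t) = 4.884 + 0.108200 t and V(54.43) = 10.7733 m³.
Species balance (pure solvent in): dm/dt = −Q_out · m/V(t).
dm/m = −Q_out dt/(V₀ + 0.108200 t); integrating gives ln(m/m₀) = −(Q_out/(Q_in−Q_out)) ln(V/V₀).
m = m₀ (V₀/V)^(Q_out/(Q_in−Q_out)) = 38.18 × (4.884/10.7733)^(1.77172) = 9.39981 g.

9.400 g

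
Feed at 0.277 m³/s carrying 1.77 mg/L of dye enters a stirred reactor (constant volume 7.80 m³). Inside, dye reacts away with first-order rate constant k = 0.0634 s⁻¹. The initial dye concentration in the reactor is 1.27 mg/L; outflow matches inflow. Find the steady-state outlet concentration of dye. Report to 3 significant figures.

0.635 mg/L

Accumulation = in − out − consumed: V dC/dt = Q C_in − Q C − k V C.
At steady state: 0 = Q C_in − (Q + kV) C_ss, so C_ss = Q C_in/(Q + kV).
C_ss = 0.277·1.77/(0.277 + 0.0634·7.80) = 0.49029/0.77152 = 0.63549 mg/L.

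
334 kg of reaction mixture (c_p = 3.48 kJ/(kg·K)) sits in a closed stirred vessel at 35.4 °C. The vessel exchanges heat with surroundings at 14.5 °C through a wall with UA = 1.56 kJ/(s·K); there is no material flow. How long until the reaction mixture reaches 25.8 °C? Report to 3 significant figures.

458 s

Lumped-capacitance energy balance: M c_p dT/dt = UA(T_amb − T).
τ = M c_p/UA = 745.08 s; T_ss = T_amb = 14.500 °C.
T(t) = T_ss + (T₀ − T_ss)e^(−t/τ); set T = 25.8:
t = −τ ln[(T − T_ss)/(T₀ − T_ss)] = −745.08 · ln(0.54067) = 458.18 s.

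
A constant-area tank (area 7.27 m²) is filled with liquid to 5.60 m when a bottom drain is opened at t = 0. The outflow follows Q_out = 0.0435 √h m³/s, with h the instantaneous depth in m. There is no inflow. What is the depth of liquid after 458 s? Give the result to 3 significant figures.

A dh/dt = −Q_out = −0.0435 √h.
This is separable: 2 d(√h)/dt = −0.0435/A, so √h = √h₀ − (0.0435/(2A)) t.
√h = √5.60 − 0.0435·458/(2·7.27) = 2.3664 − 1.3702 = 0.99621.
h = 0.99621² = 0.99244 m.

0.992 m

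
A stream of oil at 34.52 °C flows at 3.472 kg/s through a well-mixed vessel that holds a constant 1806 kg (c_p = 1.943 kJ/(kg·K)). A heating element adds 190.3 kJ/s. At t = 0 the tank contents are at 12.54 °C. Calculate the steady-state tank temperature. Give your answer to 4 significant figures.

62.73 °C

M c_p dT/dt = ṁ c_p (T_in − T) + Q̇.
At steady state dT/dt = 0 ⇒ T_ss = T_in + Q̇/(ṁ c_p) = 34.52 + 190.3/(3.472·1.943) = 62.7289 °C.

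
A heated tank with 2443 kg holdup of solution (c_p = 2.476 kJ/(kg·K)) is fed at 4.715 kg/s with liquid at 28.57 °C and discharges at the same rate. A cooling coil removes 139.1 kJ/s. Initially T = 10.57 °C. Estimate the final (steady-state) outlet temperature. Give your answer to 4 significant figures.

16.65 °C

Heat balance on the well-mixed liquid: M c_p dT/dt = ṁ c_p (T_in − T) − 139.1.
At steady state dT/dt = 0 ⇒ T_ss = T_in − Q̇/(ṁ c_p) = 28.57 − 139.1/(4.715·2.476) = 16.6550 °C.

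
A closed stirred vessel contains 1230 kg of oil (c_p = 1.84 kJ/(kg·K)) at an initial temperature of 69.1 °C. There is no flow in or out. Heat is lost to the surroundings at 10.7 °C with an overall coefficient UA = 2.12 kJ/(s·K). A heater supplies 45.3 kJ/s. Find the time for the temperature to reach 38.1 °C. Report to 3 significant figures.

1940 s

M c_p dT/dt = −UA(T − T_amb) + Q̇.
τ = M c_p/UA = 1067.5 s; T_ss = T_amb + Q̇/UA = 10.7 + 45.3/2.12 = 32.068 °C.
T(t) = T_ss + (T₀ − T_ss)e^(−t/τ); set T = 38.1:
t = −τ ln[(T − T_ss)/(T₀ − T_ss)] = −1067.5 · ln(0.16289) = 1937.3 s.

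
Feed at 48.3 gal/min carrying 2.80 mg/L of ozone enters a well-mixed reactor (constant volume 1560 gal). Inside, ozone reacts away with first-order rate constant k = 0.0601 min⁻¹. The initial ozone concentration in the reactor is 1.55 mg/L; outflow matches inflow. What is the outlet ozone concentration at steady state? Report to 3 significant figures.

V dC/dt = Q(C_in − C) − k V C.
At steady state: 0 = Q C_in − (Q + kV) C_ss, so C_ss = Q C_in/(Q + kV).
C_ss = 48.3·2.80/(48.3 + 0.0601·1560) = 135.24/142.06 = 0.95202 mg/L.

0.952 mg/L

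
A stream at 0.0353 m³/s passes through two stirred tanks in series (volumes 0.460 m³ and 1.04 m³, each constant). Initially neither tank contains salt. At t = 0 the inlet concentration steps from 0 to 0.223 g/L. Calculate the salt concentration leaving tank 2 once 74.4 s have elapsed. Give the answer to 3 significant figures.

0.192 g/L

Time constants: τᵢ = Vᵢ/Q for each well-mixed tank.
τ₁ = 0.460/0.0353 = 13.031 s; τ₂ = 1.04/0.0353 = 29.462 s.
Solving the cascade with C₁(0)=C₂(0)=0 gives C₂(t) = C_in[1 − (τ₁ e^(−t/τ₁) − τ₂ e^(−t/τ₂))/(τ₁ − τ₂)].
At t = 74.4: e^(−t/τ₁) = 0.0033147, e^(−t/τ₂) = 0.080034.
C₂ = 0.223·[1 − (13.031·0.0033147 − 29.462·0.080034)/(-16.431)] = 0.223·0.85912 = 0.19158 g/L.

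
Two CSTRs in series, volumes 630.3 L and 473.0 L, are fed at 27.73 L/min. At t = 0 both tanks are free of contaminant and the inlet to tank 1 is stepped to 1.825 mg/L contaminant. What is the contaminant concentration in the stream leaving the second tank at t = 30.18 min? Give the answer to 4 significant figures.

Each tank obeys Vᵢ dCᵢ/dt = Q(Cᵢ₋₁ − Cᵢ), so τᵢ = Vᵢ/Q.
τ₁ = 630.3/27.73 = 22.7299 min; τ₂ = 473.0/27.73 = 17.0573 min.
Tank 1: C₁ = C_in(1 − e^(−t/τ₁)). Tank 2 (τ₁ ≠ τ₂): C₂ = C_in[1 − (τ₁ e^(−t/τ₁) − τ₂ e^(−t/τ₂))/(τ₁ − τ₂)].
At t = 30.18: e^(−t/τ₁) = 0.265069, e^(−t/τ₂) = 0.170448.
C₂ = 1.825·[1 − (22.7299·0.265069 − 17.0573·0.170448)/(5.67256)] = 1.825·0.450407 = 0.821993 mg/L.

0.8220 mg/L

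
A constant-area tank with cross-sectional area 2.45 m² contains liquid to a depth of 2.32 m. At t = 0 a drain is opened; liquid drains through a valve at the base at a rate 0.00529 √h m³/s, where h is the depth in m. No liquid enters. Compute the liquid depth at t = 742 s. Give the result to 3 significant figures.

0.521 m

Accumulation of liquid (constant cross-section A): A dh/dt = −0.00529 √h.
This is separable: 2 d(√h)/dt = −0.00529/A, so √h = √h₀ − (0.00529/(2A)) t.
√h = √2.32 − 0.00529·742/(2·2.45) = 1.5232 − 0.80106 = 0.72210.
h = 0.72210² = 0.52142 m.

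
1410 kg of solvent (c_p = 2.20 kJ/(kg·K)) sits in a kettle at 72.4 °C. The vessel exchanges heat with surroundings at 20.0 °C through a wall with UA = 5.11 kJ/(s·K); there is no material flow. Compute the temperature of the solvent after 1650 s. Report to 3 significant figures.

23.5 °C

M c_p dT/dt = −UA(T − T_amb).
dT/dt = (T_ss − T)/τ with T_ss = T_amb = 20.000 °C, τ = M c_p/UA = 1410·2.20/5.11 = 607.05 s.
Integrating: T(t) = T_ss + (T₀ − T_ss) e^(−t/τ).
T(1650) = 20.000 + (52.400)·0.066001 = 23.458 °C.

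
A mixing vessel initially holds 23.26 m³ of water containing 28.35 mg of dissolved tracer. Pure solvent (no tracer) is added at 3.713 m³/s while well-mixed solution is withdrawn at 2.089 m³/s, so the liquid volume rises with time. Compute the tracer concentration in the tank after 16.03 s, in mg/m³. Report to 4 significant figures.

Total volume: dV/dt = Q_in − Q_out = 1.62400 m³/s, so V(t) = 23.26 + 1.62400 t and V(16.03) = 49.2927 m³.
Solute balance: dm/dt = 0 − Q_out C = −Q_out m/V(t).
Separate: dm/m = −Q_out dt/V(t) ⇒ ln(m/m₀) = −(Q_out/(Q_in−Q_out)) ln(V/V₀).
m = m₀ (V₀/V)^(Q_out/(Q_in−Q_out)) = 28.35 × (23.26/49.2927)^(1.28633) = 10.7891 mg.
C = m/V = 10.7891/49.2927 = 0.218879 mg/m³.

0.2189 mg/m³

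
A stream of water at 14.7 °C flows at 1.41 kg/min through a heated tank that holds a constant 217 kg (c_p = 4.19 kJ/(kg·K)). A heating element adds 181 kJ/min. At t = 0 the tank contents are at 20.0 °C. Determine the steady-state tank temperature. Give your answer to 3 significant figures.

Unsteady energy balance on the tank contents: M c_p dT/dt = ṁ c_p (T_in − T) + 181.
At steady state dT/dt = 0 ⇒ T_ss = T_in + Q̇/(ṁ c_p) = 14.7 + 181/(1.41·4.19) = 45.337 °C.

45.3 °C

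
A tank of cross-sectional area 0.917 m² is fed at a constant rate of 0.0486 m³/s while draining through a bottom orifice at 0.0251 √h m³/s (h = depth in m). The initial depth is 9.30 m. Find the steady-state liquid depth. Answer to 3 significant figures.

3.75 m

A dh/dt = Q_in − 0.0251 √h. Steady state requires inflow = outflow:
Q_in = 0.0251 √h_ss ⇒ √h_ss = 0.0486/0.0251 = 1.9363.
h_ss = 1.9363² = 3.7491 m. (Since h₀ = 9.30 m > h_ss, the level will fall toward this value.)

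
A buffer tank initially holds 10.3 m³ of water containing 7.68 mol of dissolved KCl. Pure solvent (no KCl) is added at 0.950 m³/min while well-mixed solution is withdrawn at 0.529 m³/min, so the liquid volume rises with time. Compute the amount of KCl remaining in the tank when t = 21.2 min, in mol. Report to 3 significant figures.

3.51 mol

Total volume: dV/dt = Q_in − Q_out = 0.42100 m³/min, so V(t) = 10.3 + 0.42100 t and V(21.2) = 19.225 m³.
Species balance (pure solvent in): dm/dt = −Q_out · m/V(t).
Separate: dm/m = −Q_out dt/V(t) ⇒ ln(m/m₀) = −(Q_out/(Q_in−Q_out)) ln(V/V₀).
m = m₀ (V₀/V)^(Q_out/(Q_in−Q_out)) = 7.68 × (10.3/19.225)^(1.2565) = 3.5059 mol.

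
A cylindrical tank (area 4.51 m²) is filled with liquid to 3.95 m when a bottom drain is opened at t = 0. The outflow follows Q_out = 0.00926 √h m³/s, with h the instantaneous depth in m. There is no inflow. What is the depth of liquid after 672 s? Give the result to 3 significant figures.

1.68 m

Unsteady balance on liquid volume: A dh/dt = −0.00926 √h.
Separate and integrate: 2(√h − √h₀) = −(0.00926/A) t.
√h = √3.95 − 0.00926·672/(2·4.51) = 1.9875 − 0.68988 = 1.2976.
h = 1.2976² = 1.6837 m.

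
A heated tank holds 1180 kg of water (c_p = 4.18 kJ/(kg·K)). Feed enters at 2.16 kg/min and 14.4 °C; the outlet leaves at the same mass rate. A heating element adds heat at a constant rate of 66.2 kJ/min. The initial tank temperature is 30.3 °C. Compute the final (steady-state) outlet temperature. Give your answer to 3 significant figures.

21.7 °C

Heat balance on the well-mixed liquid: M c_p dT/dt = ṁ c_p (T_in − T) + 66.2.
At steady state dT/dt = 0 ⇒ T_ss = T_in + Q̇/(ṁ c_p) = 14.4 + 66.2/(2.16·4.18) = 21.732 °C.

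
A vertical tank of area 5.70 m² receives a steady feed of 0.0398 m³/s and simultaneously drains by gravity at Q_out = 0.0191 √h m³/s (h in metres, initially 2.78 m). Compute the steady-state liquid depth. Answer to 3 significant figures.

4.34 m

Level balance: A dh/dt = 0.0398 − 0.0191 √h. Setting dh/dt = 0:
Q_in = 0.0191 √h_ss ⇒ √h_ss = 0.0398/0.0191 = 2.0838.
h_ss = 2.0838² = 4.3421 m. (Since h₀ = 2.78 m < h_ss, the level will rise toward this value.)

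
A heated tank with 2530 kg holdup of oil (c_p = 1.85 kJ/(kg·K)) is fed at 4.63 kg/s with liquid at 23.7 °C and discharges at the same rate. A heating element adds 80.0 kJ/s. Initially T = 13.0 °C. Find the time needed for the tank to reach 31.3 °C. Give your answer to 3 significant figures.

M c_p dT/dt = ṁ c_p (T_in − T) + Q̇.
τ = M/ṁ = 546.44 s; T_ss = T_in + Q̇/(ṁ c_p) = 33.040 °C.
T(t) = T_ss + (T₀ − T_ss) e^(−t/τ). Set T = 31.3:
e^(−t/τ) = (31.3 − 33.040)/(13.0 − 33.040) = 0.086817
t = −546.44 · ln(0.086817) = 1335.5 s.

1340 s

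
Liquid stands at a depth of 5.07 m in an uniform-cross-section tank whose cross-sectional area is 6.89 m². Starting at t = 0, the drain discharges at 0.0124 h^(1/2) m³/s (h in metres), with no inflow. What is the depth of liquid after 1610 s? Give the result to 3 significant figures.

0.645 m

Volume balance on the tank: A dh/dt = −0.0124 √h.
Separate and integrate: 2(√h − √h₀) = −(0.0124/A) t.
√h = √5.07 − 0.0124·1610/(2·6.89) = 2.2517 − 1.4488 = 0.80290.
h = 0.80290² = 0.64465 m.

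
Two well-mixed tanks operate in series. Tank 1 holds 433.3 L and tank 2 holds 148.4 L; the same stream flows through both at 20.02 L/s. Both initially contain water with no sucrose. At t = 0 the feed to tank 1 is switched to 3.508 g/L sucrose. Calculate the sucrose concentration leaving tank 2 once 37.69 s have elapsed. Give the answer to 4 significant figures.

2.584 g/L

Each tank obeys Vᵢ dCᵢ/dt = Q(Cᵢ₋₁ − Cᵢ), so τᵢ = Vᵢ/Q.
τ₁ = 433.3/20.02 = 21.6434 s; τ₂ = 148.4/20.02 = 7.41259 s.
Solving the cascade with C₁(0)=C₂(0)=0 gives C₂(t) = C_in[1 − (τ₁ e^(−t/τ₁) − τ₂ e^(−t/τ₂))/(τ₁ − τ₂)].
At t = 37.69: e^(−t/τ₁) = 0.175273, e^(−t/τ₂) = 0.00619140.
C₂ = 3.508·[1 − (21.6434·0.175273 − 7.41259·0.00619140)/(14.2308)] = 3.508·0.736655 = 2.58419 g/L.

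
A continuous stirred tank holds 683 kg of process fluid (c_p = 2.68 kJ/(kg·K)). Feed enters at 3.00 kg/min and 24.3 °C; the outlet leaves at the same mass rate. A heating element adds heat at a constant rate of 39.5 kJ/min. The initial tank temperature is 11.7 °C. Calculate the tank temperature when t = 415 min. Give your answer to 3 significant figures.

26.4 °C

Energy balance: M c_p dT/dt = ṁ c_p (T_in − T) + 39.5.
Rearrange: dT/dt = (T_ss − T)/τ with τ = M/ṁ = 227.67 min and T_ss = T_in + Q̇/(ṁ c_p) = 29.213 °C.
Solution: T(t) = T_ss + (T₀ − T_ss) e^(−t/τ).
T(415) = 29.213 + (-17.513)·e^(−415/227.67) = 29.213 + (-17.513)·0.16157 = 26.383 °C.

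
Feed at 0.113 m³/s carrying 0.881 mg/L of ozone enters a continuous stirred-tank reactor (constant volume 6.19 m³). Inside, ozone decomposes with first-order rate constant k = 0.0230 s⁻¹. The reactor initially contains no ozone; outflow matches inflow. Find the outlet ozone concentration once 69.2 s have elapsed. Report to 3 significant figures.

Accumulation = in − out − consumed: V dC/dt = Q C_in − Q C − k V C.
dC/dt = (Q/V) C_in − (Q/V + k) C; effective rate a = Q/V + k = 0.018255 + 0.0230 = 0.041255 s⁻¹.
C_ss = Q C_in/(Q + kV) = 0.38984 mg/L; C(t) = C_ss + (C₀ − C_ss) e^(−a t).
C(69.2) = 0.38984 + (-0.38984)·e^(−0.041255·69.2) = 0.38984 + (-0.38984)·0.057564 = 0.36740 mg/L.

0.367 mg/L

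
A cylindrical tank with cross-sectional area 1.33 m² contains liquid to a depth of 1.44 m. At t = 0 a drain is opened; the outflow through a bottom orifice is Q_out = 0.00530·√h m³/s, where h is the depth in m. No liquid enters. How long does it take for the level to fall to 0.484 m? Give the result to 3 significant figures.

Volume balance on the tank: A dh/dt = −0.00530 √h.
∫ h^(−1/2) dh = −(0.00530/A) ∫ dt, giving 2√h = 2√h₀ − (0.00530/A) t.
t = 2A(√h₀ − √h)/0.00530 = 2·1.33·(√1.44 − √0.484)/0.00530
  = 2.6600 × (1.2000 − 0.69570) / 0.00530 = 253.10 s.

253 s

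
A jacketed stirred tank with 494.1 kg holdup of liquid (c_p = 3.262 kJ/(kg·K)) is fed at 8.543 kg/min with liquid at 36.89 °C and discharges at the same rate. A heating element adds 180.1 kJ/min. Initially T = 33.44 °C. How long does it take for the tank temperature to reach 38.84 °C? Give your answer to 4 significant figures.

45.51 min

First-law balance (no shaft work): M c_p dT/dt = ṁ c_p (T_in − T) + 180.1.
τ = M/ṁ = 57.8368 min; T_ss = T_in + Q̇/(ṁ c_p) = 43.3528 °C.
T(t) = T_ss + (T₀ − T_ss) e^(−t/τ). Set T = 38.84:
e^(−t/τ) = (38.84 − 43.3528)/(33.44 − 43.3528) = 0.455249
t = −57.8368 · ln(0.455249) = 45.5125 min.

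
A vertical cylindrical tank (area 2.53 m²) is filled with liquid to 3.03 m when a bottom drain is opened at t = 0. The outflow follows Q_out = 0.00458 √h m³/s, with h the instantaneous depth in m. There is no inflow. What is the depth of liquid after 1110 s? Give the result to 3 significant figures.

Accumulation of liquid (constant cross-section A): A dh/dt = −0.00458 √h.
This is separable: 2 d(√h)/dt = −0.00458/A, so √h = √h₀ − (0.00458/(2A)) t.
√h = √3.03 − 0.00458·1110/(2·2.53) = 1.7407 − 1.0047 = 0.73599.
h = 0.73599² = 0.54168 m.

0.542 m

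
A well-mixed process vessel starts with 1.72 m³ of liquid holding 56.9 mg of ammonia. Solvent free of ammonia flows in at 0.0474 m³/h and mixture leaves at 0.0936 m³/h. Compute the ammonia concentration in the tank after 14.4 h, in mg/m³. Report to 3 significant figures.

20.0 mg/m³

Total volume: dV/dt = Q_in − Q_out = -0.046200 m³/h, so V(t) = 1.72 − 0.046200 t and V(14.4) = 1.0547 m³.
Species balance (pure solvent in): dm/dt = −Q_out · m/V(t).
Separate: dm/m = −Q_out dt/V(t) ⇒ ln(m/m₀) = −(Q_out/(Q_in−Q_out)) ln(V/V₀).
m = m₀ (V₀/V)^(Q_out/(Q_in−Q_out)) = 56.9 × (1.72/1.0547)^(-2.0260) = 21.126 mg.
C = m/V = 21.126/1.0547 = 20.030 mg/m³.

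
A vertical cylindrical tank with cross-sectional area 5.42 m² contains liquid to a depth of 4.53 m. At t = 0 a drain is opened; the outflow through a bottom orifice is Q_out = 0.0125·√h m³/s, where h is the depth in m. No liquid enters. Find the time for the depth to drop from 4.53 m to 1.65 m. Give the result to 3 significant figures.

With no inflow, A dh/dt = −0.0125 √h.
∫ h^(−1/2) dh = −(0.0125/A) ∫ dt, giving 2√h = 2√h₀ − (0.0125/A) t.
t = 2A(√h₀ − √h)/0.0125 = 2·5.42·(√4.53 − √1.65)/0.0125
  = 10.840 × (2.1284 − 1.2845) / 0.0125 = 731.79 s.

732 s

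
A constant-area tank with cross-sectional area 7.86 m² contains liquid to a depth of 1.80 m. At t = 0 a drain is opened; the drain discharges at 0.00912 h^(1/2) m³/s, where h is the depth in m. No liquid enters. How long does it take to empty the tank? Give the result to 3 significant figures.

2310 s

With no inflow, A dh/dt = −0.00912 √h.
∫ h^(−1/2) dh = −(0.00912/A) ∫ dt, giving 2√h = 2√h₀ − (0.00912/A) t.
Set h = 0: 2√h₀ = (0.00912/A) t_empty ⇒ t_empty = 2A√h₀/0.00912.
t_empty = 2·7.86·√1.80/0.00912 = 15.720·1.3416/0.00912 = 2312.6 s.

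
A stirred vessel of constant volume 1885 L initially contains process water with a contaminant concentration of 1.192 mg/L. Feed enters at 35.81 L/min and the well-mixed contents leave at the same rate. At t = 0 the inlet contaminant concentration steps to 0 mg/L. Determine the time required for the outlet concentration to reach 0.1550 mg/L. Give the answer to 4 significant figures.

107.4 min

Species balance: V dC/dt = Q(C_in − C) ⇒ τ = V/Q = 52.6389 min.
C(t) = C_in + (C₀ − C_in) e^(−t/τ). Set C = 0.1550 and solve for t:
e^(−t/τ) = (C − C_in)/(C₀ − C_in) = (0.1550 − 0)/(1.192 − 0) = 0.130034
t = −τ ln(…) = 52.6389 × 2.03996 = 107.381 min.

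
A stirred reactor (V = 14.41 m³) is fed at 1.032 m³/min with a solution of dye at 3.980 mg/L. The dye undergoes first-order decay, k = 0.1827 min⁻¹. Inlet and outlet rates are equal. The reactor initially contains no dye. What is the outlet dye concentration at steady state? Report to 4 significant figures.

1.121 mg/L

V dC/dt = Q(C_in − C) − k V C.
At steady state: 0 = Q C_in − (Q + kV) C_ss, so C_ss = Q C_in/(Q + kV).
C_ss = 1.032·3.980/(1.032 + 0.1827·14.41) = 4.10736/3.66471 = 1.12079 mg/L.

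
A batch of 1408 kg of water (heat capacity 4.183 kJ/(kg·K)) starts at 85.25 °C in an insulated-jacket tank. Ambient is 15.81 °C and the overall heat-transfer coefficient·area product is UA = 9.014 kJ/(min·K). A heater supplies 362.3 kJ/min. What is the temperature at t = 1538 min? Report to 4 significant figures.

M c_p dT/dt = −UA(T − T_amb) + Q̇.
dT/dt = (T_ss − T)/τ with T_ss = T_amb + Q̇/UA = 15.81 + 362.3/9.014 = 56.0030 °C, τ = M c_p/UA = 1408·4.183/9.014 = 653.391 min.
Integrating: T(t) = T_ss + (T₀ − T_ss) e^(−t/τ).
T(1538) = 56.0030 + (29.2470)·0.0950003 = 58.7815 °C.

58.78 °C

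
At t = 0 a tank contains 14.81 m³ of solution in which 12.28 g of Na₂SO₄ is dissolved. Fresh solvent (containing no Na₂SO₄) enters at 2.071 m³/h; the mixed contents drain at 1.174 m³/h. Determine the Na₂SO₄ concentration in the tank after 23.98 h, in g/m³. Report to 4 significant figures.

Let m(t) be the amount of Na₂SO₄. Volume: V(t) = V₀ + (Q_in − Q_out) t = 14.81 + 0.897000 t; V(23.98) = 36.3201 m³.
Species balance (pure solvent in): dm/dt = −Q_out · m/V(t).
dm/m = −Q_out dt/(V₀ + 0.897000 t); integrating gives ln(m/m₀) = −(Q_out/(Q_in−Q_out)) ln(V/V₀).
m = m₀ (V₀/V)^(Q_out/(Q_in−Q_out)) = 12.28 × (14.81/36.3201)^(1.30881) = 3.79576 g.
C = m/V = 3.79576/36.3201 = 0.104509 g/m³.

0.1045 g/m³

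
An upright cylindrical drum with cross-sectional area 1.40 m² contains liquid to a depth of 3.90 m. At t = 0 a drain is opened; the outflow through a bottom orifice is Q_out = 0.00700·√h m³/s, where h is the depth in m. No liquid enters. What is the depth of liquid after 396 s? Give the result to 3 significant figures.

Volume balance on the tank: A dh/dt = −0.00700 √h.
Separate and integrate: 2(√h − √h₀) = −(0.00700/A) t.
√h = √3.90 − 0.00700·396/(2·1.40) = 1.9748 − 0.99000 = 0.98484.
h = 0.98484² = 0.96991 m.

0.970 m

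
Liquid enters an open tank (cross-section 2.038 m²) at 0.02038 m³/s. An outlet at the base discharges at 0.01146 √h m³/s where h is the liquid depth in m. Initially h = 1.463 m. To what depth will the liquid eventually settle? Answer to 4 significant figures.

Volume balance on the tank: A dh/dt = Q_in − 0.01146 √h. At steady state dh/dt = 0:
Q_in = 0.01146 √h_ss ⇒ √h_ss = 0.02038/0.01146 = 1.77836.
h_ss = 1.77836² = 3.16256 m. (Since h₀ = 1.463 m < h_ss, the level will rise toward this value.)

3.163 m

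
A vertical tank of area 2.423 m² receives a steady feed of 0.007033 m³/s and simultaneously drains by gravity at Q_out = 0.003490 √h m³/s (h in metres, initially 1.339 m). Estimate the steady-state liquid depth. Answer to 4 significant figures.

4.061 m

Level balance: A dh/dt = 0.007033 − 0.003490 √h. Setting dh/dt = 0:
Q_in = 0.003490 √h_ss ⇒ √h_ss = 0.007033/0.003490 = 2.01519.
h_ss = 2.01519² = 4.06098 m. (Since h₀ = 1.339 m < h_ss, the level will rise toward this value.)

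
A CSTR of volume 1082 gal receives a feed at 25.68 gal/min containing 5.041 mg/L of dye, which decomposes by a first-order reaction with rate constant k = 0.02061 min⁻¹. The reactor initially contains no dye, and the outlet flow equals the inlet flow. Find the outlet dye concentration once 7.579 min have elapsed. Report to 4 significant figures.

Species balance: V dC/dt = Q C_in − Q C − k V C.
This is linear with rate a = Q/V + k = 0.0443438 min⁻¹.
C_ss = Q C_in/(Q + kV) = 2.69806 mg/L; C(t) = C_ss + (C₀ − C_ss) e^(−a t).
C(7.579) = 2.69806 + (-2.69806)·e^(−0.0443438·7.579) = 2.69806 + (-2.69806)·0.714565 = 0.770121 mg/L.

0.7701 mg/L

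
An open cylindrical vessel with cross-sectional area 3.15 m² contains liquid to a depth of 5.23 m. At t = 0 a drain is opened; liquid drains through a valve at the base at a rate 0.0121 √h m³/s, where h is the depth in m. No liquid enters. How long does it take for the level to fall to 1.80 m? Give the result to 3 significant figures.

Unsteady balance on liquid volume: A dh/dt = −0.0121 √h.
This is separable: 2 d(√h)/dt = −0.0121/A, so √h = √h₀ − (0.0121/(2A)) t.
t = 2A(√h₀ − √h)/0.0121 = 2·3.15·(√5.23 − √1.80)/0.0121
  = 6.3000 × (2.2869 − 1.3416) / 0.0121 = 492.17 s.

492 s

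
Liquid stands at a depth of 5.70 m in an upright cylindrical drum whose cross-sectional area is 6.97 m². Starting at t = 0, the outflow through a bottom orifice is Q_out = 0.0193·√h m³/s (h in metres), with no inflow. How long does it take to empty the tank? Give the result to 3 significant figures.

A dh/dt = −Q_out = −0.0193 √h.
Separate and integrate: 2(√h − √h₀) = −(0.0193/A) t.
Set h = 0: 2√h₀ = (0.0193/A) t_empty ⇒ t_empty = 2A√h₀/0.0193.
t_empty = 2·6.97·√5.70/0.0193 = 13.940·2.3875/0.0193 = 1724.4 s.

1720 s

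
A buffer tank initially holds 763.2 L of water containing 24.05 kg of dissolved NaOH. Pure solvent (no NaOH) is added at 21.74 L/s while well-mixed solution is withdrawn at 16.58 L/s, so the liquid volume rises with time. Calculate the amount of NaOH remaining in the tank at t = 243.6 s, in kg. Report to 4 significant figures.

1.054 kg

Let m(t) be the amount of NaOH. Volume: V(t) = V₀ + (Q_in − Q_out) t = 763.2 + 5.16000 t; V(243.6) = 2020.18 L.
No NaOH enters, so dm/dt = −Q_out · (m/V).
dm/m = −Q_out dt/(V₀ + 5.16000 t); integrating gives ln(m/m₀) = −(Q_out/(Q_in−Q_out)) ln(V/V₀).
m = m₀ (V₀/V)^(Q_out/(Q_in−Q_out)) = 24.05 × (763.2/2020.18)^(3.21318) = 1.05376 kg.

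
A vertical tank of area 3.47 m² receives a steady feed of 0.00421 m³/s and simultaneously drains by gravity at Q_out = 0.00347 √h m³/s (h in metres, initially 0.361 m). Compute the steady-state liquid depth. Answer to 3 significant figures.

1.47 m

A dh/dt = Q_in − 0.00347 √h. Steady state requires inflow = outflow:
Q_in = 0.00347 √h_ss ⇒ √h_ss = 0.00421/0.00347 = 1.2133.
h_ss = 1.2133² = 1.4720 m. (Since h₀ = 0.361 m < h_ss, the level will rise toward this value.)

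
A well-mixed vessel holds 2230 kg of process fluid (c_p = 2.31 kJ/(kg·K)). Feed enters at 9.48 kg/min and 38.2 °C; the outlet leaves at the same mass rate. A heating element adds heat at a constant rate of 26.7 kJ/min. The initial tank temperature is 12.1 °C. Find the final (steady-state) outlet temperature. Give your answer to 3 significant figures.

39.4 °C

Heat balance on the well-mixed liquid: M c_p dT/dt = ṁ c_p (T_in − T) + 26.7.
At steady state dT/dt = 0 ⇒ T_ss = T_in + Q̇/(ṁ c_p) = 38.2 + 26.7/(9.48·2.31) = 39.419 °C.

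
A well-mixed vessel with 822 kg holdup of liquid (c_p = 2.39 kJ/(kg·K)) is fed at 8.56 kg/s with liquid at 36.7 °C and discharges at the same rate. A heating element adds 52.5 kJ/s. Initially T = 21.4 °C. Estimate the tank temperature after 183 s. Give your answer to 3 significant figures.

M c_p dT/dt = ṁ c_p (T_in − T) + Q̇.
Rearrange: dT/dt = (T_ss − T)/τ with τ = M/ṁ = 96.028 s and T_ss = T_in + Q̇/(ṁ c_p) = 39.266 °C.
This is linear first-order; T(t) = T_ss + (T₀ − T_ss) e^(−t/τ).
T(183) = 39.266 + (-17.866)·e^(−183/96.028) = 39.266 + (-17.866)·0.14872 = 36.609 °C.

36.6 °C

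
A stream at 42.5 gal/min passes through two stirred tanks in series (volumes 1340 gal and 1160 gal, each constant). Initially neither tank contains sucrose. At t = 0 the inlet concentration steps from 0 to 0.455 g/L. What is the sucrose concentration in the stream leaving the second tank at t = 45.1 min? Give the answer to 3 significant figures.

0.207 g/L

Time constants: τᵢ = Vᵢ/Q for each well-mixed tank.
τ₁ = 1340/42.5 = 31.529 min; τ₂ = 1160/42.5 = 27.294 min.
Solving the cascade with C₁(0)=C₂(0)=0 gives C₂(t) = C_in[1 − (τ₁ e^(−t/τ₁) − τ₂ e^(−t/τ₂))/(τ₁ − τ₂)].
At t = 45.1: e^(−t/τ₁) = 0.23921, e^(−t/τ₂) = 0.19160.
C₂ = 0.455·[1 − (31.529·0.23921 − 27.294·0.19160)/(4.2353)] = 0.455·0.45393 = 0.20654 g/L.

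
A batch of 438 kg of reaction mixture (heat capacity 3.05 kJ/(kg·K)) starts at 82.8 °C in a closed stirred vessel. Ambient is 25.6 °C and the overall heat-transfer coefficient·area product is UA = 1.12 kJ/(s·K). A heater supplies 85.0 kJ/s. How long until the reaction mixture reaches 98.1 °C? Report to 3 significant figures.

2040 s

Lumped-capacitance energy balance: M c_p dT/dt = UA(T_amb − T) + Q̇.
τ = M c_p/UA = 1192.8 s; T_ss = T_amb + Q̇/UA = 25.6 + 85.0/1.12 = 101.49 °C.
T(t) = T_ss + (T₀ − T_ss)e^(−t/τ); set T = 98.1:
t = −τ ln[(T − T_ss)/(T₀ − T_ss)] = −1192.8 · ln(0.18151) = 2035.4 s.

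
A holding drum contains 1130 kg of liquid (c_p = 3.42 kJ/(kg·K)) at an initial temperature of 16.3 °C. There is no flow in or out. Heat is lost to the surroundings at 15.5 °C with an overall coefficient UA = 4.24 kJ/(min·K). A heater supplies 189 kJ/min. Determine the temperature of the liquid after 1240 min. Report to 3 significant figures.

Heat balance on the well-mixed liquid: M c_p dT/dt = −UA(T − T_amb) + Q̇.
dT/dt = (T_ss − T)/τ with T_ss = T_amb + Q̇/UA = 15.5 + 189/4.24 = 60.075 °C, τ = M c_p/UA = 1130·3.42/4.24 = 911.46 min.
T approaches T_ss exponentially: T(t) = T_ss + (T₀ − T_ss) e^(−t/τ).
T(1240) = 60.075 + (-43.775)·0.25654 = 48.845 °C.

48.8 °C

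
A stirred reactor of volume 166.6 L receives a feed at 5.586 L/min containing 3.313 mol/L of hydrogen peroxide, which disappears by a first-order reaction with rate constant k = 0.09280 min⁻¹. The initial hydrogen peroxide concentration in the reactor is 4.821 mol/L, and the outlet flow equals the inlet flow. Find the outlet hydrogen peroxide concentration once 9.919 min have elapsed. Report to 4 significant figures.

2.005 mol/L

Accumulation = in − out − consumed: V dC/dt = Q C_in − Q C − k V C.
This is linear with rate a = Q/V + k = 0.126329 min⁻¹.
C_ss = Q C_in/(Q + kV) = 0.879312 mol/L; C(t) = C_ss + (C₀ − C_ss) e^(−a t).
C(9.919) = 0.879312 + (3.94169)·e^(−0.126329·9.919) = 0.879312 + (3.94169)·0.285629 = 2.00517 mol/L.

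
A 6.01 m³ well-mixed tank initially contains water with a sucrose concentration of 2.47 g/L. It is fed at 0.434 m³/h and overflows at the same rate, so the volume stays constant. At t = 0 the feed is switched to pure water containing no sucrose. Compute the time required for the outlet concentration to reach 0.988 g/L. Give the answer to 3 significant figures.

Transient balance on the dissolved component: V dC/dt = Q(C_in − C), so τ = V/Q = 13.848 h.
C(t) = C_in + (C₀ − C_in) e^(−t/τ). Set C = 0.988 and solve for t:
e^(−t/τ) = (C − C_in)/(C₀ − C_in) = (0.988 − 0)/(2.47 − 0) = 0.40000
t = −τ ln(…) = 13.848 × 0.91629 = 12.689 h.

12.7 h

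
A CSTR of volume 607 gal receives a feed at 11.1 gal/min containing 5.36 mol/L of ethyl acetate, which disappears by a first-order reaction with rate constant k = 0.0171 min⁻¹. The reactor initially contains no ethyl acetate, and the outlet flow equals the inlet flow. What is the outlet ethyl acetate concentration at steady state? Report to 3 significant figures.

V dC/dt = Q(C_in − C) − k V C.
Steady state (dC/dt = 0): C_ss = Q C_in/(Q + kV) = C_in/(1 + kV/Q).
C_ss = 11.1·5.36/(11.1 + 0.0171·607) = 59.496/21.480 = 2.7699 mol/L.

2.77 mol/L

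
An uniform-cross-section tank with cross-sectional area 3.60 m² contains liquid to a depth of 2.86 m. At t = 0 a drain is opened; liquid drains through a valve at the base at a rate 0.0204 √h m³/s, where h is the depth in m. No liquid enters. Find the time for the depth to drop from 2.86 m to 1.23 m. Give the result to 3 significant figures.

205 s

With no inflow, A dh/dt = −0.0204 √h.
This is separable: 2 d(√h)/dt = −0.0204/A, so √h = √h₀ − (0.0204/(2A)) t.
t = 2A(√h₀ − √h)/0.0204 = 2·3.60·(√2.86 − √1.23)/0.0204
  = 7.2000 × (1.6912 − 1.1091) / 0.0204 = 205.45 s.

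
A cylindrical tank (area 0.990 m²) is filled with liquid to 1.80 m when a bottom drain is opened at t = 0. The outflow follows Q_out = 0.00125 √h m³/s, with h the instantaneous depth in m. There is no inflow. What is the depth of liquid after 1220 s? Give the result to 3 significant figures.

Unsteady balance on liquid volume: A dh/dt = −0.00125 √h.
Separate and integrate: 2(√h − √h₀) = −(0.00125/A) t.
√h = √1.80 − 0.00125·1220/(2·0.990) = 1.3416 − 0.77020 = 0.57144.
h = 0.57144² = 0.32654 m.

0.327 m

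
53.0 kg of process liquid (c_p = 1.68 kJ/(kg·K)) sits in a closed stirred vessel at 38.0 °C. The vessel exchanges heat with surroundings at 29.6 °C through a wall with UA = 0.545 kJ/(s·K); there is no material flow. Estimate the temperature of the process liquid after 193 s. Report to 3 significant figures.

Lumped-capacitance energy balance: M c_p dT/dt = UA(T_amb − T).
dT/dt = (T_ss − T)/τ with T_ss = T_amb = 29.600 °C, τ = M c_p/UA = 53.0·1.68/0.545 = 163.38 s.
This is linear first-order; T(t) = T_ss + (T₀ − T_ss) e^(−t/τ).
T(193) = 29.600 + (8.4000)·0.30687 = 32.178 °C.

32.2 °C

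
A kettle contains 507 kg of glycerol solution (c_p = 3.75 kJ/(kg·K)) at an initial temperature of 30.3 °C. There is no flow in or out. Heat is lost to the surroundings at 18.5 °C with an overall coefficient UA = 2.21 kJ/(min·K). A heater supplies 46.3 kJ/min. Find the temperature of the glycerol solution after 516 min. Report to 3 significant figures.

34.4 °C

Lumped-capacitance energy balance: M c_p dT/dt = UA(T_amb − T) + Q̇.
dT/dt = (T_ss − T)/τ with T_ss = T_amb + Q̇/UA = 18.5 + 46.3/2.21 = 39.450 °C, τ = M c_p/UA = 507·3.75/2.21 = 860.29 min.
Solution: T(t) = T_ss + (T₀ − T_ss) e^(−t/τ).
T(516) = 39.450 + (-9.1502)·0.54892 = 34.427 °C.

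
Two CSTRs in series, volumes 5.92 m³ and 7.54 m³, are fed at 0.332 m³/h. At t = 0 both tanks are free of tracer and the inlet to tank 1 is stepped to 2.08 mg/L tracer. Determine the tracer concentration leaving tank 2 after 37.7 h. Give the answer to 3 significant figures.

Species balance on tank i: dCᵢ/dt = (Cᵢ₋₁ − Cᵢ)/τᵢ with τᵢ = Vᵢ/Q.
τ₁ = 5.92/0.332 = 17.831 h; τ₂ = 7.54/0.332 = 22.711 h.
Tank 1: C₁ = C_in(1 − e^(−t/τ₁)). Tank 2 (τ₁ ≠ τ₂): C₂ = C_in[1 − (τ₁ e^(−t/τ₁) − τ₂ e^(−t/τ₂))/(τ₁ − τ₂)].
At t = 37.7: e^(−t/τ₁) = 0.12072, e^(−t/τ₂) = 0.19014.
C₂ = 2.08·[1 − (17.831·0.12072 − 22.711·0.19014)/(-4.8795)] = 2.08·0.55619 = 1.1569 mg/L.

1.16 mg/L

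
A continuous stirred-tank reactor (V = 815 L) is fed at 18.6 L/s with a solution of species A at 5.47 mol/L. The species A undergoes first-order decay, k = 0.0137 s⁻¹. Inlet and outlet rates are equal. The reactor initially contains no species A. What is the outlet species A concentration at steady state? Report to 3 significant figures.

3.42 mol/L

Species balance: V dC/dt = Q C_in − Q C − k V C.
Steady state (dC/dt = 0): C_ss = Q C_in/(Q + kV) = C_in/(1 + kV/Q).
C_ss = 18.6·5.47/(18.6 + 0.0137·815) = 101.74/29.766 = 3.4181 mol/L.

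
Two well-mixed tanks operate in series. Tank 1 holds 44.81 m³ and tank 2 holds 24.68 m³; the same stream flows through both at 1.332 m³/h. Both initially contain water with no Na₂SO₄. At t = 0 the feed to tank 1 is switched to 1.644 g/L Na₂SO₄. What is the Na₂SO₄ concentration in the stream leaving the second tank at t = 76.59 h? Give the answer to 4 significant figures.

Time constants: τᵢ = Vᵢ/Q for each well-mixed tank.
τ₁ = 44.81/1.332 = 33.6411 h; τ₂ = 24.68/1.332 = 18.5285 h.
Solving the cascade with C₁(0)=C₂(0)=0 gives C₂(t) = C_in[1 − (τ₁ e^(−t/τ₁) − τ₂ e^(−t/τ₂))/(τ₁ − τ₂)].
At t = 76.59: e^(−t/τ₁) = 0.102625, e^(−t/τ₂) = 0.0160247.
C₂ = 1.644·[1 − (33.6411·0.102625 − 18.5285·0.0160247)/(15.1126)] = 1.644·0.791201 = 1.30073 g/L.

1.301 g/L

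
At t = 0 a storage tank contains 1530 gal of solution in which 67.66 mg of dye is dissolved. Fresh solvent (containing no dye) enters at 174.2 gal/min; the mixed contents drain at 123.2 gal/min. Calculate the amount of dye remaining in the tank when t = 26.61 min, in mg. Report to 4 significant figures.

14.59 mg

Total volume: dV/dt = Q_in − Q_out = 51.0000 gal/min, so V(t) = 1530 + 51.0000 t and V(26.61) = 2887.11 gal.
Solute balance: dm/dt = 0 − Q_out C = −Q_out m/V(t).
dm/m = −Q_out dt/(V₀ + 51.0000 t); integrating gives ln(m/m₀) = −(Q_out/(Q_in−Q_out)) ln(V/V₀).
m = m₀ (V₀/V)^(Q_out/(Q_in−Q_out)) = 67.66 × (1530/2887.11)^(2.41569) = 14.5933 mg.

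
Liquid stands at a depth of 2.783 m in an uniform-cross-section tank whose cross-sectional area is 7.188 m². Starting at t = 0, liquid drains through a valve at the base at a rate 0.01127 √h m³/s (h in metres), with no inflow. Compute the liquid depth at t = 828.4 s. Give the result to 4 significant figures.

With no inflow, A dh/dt = −0.01127 √h.
∫ h^(−1/2) dh = −(0.01127/A) ∫ dt, giving 2√h = 2√h₀ − (0.01127/A) t.
√h = √2.783 − 0.01127·828.4/(2·7.188) = 1.66823 − 0.649420 = 1.01881.
h = 1.01881² = 1.03798 m.

1.038 m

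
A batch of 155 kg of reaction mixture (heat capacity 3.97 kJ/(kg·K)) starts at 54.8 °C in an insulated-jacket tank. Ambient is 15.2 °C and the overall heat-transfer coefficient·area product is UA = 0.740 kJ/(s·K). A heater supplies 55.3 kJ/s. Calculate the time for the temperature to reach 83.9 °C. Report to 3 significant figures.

1470 s

First-law balance (no shaft work): M c_p dT/dt = −UA(T − T_amb) + Q̇.
τ = M c_p/UA = 831.55 s; T_ss = T_amb + Q̇/UA = 15.2 + 55.3/0.740 = 89.930 °C.
T(t) = T_ss + (T₀ − T_ss)e^(−t/τ); set T = 83.9:
t = −τ ln[(T − T_ss)/(T₀ − T_ss)] = −831.55 · ln(0.17164) = 1465.5 s.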